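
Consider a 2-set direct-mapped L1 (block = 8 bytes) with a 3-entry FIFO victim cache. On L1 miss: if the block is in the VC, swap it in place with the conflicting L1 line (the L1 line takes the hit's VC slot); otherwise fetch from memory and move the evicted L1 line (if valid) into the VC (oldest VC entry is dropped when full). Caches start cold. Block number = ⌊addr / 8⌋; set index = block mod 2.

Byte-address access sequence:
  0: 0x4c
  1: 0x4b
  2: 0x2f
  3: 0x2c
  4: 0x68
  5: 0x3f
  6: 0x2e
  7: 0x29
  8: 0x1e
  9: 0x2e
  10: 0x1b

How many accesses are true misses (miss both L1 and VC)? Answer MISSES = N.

  [0] addr=0x4c blk=9 s=1: MISS | VC []
  [1] addr=0x4b blk=9 s=1: L1-HIT | VC []
  [2] addr=0x2f blk=5 s=1: MISS | VC [9]
  [3] addr=0x2c blk=5 s=1: L1-HIT | VC [9]
  [4] addr=0x68 blk=13 s=1: MISS | VC [9, 5]
  [5] addr=0x3f blk=7 s=1: MISS | VC [9, 5, 13]
  [6] addr=0x2e blk=5 s=1: VC-HIT | VC [9, 7, 13]
  [7] addr=0x29 blk=5 s=1: L1-HIT | VC [9, 7, 13]
  [8] addr=0x1e blk=3 s=1: MISS | VC [7, 13, 5]
  [9] addr=0x2e blk=5 s=1: VC-HIT | VC [7, 13, 3]
  [10] addr=0x1b blk=3 s=1: VC-HIT | VC [7, 13, 5]

MISSES = 5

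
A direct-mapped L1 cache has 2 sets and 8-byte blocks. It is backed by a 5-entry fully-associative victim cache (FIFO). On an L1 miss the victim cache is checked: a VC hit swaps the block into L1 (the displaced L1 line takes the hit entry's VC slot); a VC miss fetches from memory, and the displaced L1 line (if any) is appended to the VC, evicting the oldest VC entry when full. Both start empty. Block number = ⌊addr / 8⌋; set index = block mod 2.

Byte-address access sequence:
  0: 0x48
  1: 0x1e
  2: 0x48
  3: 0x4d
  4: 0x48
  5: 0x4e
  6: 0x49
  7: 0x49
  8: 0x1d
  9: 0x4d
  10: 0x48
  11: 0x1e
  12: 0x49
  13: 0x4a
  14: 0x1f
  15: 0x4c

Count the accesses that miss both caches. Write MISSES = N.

0: 0x48 (blk 9, set 1) → MISS  vc=[]
1: 0x1e (blk 3, set 1) → MISS  vc=[9]
2: 0x48 (blk 9, set 1) → VC-HIT  vc=[3]
3: 0x4d (blk 9, set 1) → L1-HIT  vc=[3]
4: 0x48 (blk 9, set 1) → L1-HIT  vc=[3]
5: 0x4e (blk 9, set 1) → L1-HIT  vc=[3]
6: 0x49 (blk 9, set 1) → L1-HIT  vc=[3]
7: 0x49 (blk 9, set 1) → L1-HIT  vc=[3]
8: 0x1d (blk 3, set 1) → VC-HIT  vc=[9]
9: 0x4d (blk 9, set 1) → VC-HIT  vc=[3]
10: 0x48 (blk 9, set 1) → L1-HIT  vc=[3]
11: 0x1e (blk 3, set 1) → VC-HIT  vc=[9]
12: 0x49 (blk 9, set 1) → VC-HIT  vc=[3]
13: 0x4a (blk 9, set 1) → L1-HIT  vc=[3]
14: 0x1f (blk 3, set 1) → VC-HIT  vc=[9]
15: 0x4c (blk 9, set 1) → VC-HIT  vc=[3]

MISSES = 2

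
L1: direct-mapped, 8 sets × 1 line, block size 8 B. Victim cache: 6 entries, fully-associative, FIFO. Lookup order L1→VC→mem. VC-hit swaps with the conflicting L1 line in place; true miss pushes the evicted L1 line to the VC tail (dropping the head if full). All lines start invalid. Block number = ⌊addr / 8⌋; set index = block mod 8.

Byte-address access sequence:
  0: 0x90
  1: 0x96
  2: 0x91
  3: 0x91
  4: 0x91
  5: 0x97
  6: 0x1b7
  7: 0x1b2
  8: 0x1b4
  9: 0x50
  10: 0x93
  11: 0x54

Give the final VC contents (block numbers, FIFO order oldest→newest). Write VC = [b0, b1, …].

  [0] addr=0x90 blk=18 s=2: MISS | VC []
  [1] addr=0x96 blk=18 s=2: L1-HIT | VC []
  [2] addr=0x91 blk=18 s=2: L1-HIT | VC []
  [3] addr=0x91 blk=18 s=2: L1-HIT | VC []
  [4] addr=0x91 blk=18 s=2: L1-HIT | VC []
  [5] addr=0x97 blk=18 s=2: L1-HIT | VC []
  [6] addr=0x1b7 blk=54 s=6: MISS | VC []
  [7] addr=0x1b2 blk=54 s=6: L1-HIT | VC []
  [8] addr=0x1b4 blk=54 s=6: L1-HIT | VC []
  [9] addr=0x50 blk=10 s=2: MISS | VC [18]
  [10] addr=0x93 blk=18 s=2: VC-HIT | VC [10]
  [11] addr=0x54 blk=10 s=2: VC-HIT | VC [18]

VC = [18]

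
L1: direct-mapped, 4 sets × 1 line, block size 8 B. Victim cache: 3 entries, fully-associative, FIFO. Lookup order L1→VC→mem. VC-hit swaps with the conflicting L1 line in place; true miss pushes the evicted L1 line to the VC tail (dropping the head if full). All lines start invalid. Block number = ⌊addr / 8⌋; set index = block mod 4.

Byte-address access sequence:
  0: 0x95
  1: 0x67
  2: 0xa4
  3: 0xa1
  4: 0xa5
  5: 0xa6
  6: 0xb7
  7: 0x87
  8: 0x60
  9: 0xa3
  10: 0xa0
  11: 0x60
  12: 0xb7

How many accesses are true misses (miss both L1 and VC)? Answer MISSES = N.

#0 0x95→b18/s2 MISS; vc=[]
#1 0x67→b12/s0 MISS; vc=[]
#2 0xa4→b20/s0 MISS; vc=[12]
#3 0xa1→b20/s0 L1-HIT; vc=[12]
#4 0xa5→b20/s0 L1-HIT; vc=[12]
#5 0xa6→b20/s0 L1-HIT; vc=[12]
#6 0xb7→b22/s2 MISS; vc=[12,18]
#7 0x87→b16/s0 MISS; vc=[12,18,20]
#8 0x60→b12/s0 VC-HIT; vc=[16,18,20]
#9 0xa3→b20/s0 VC-HIT; vc=[16,18,12]
#10 0xa0→b20/s0 L1-HIT; vc=[16,18,12]
#11 0x60→b12/s0 VC-HIT; vc=[16,18,20]
#12 0xb7→b22/s2 L1-HIT; vc=[16,18,20]

MISSES = 5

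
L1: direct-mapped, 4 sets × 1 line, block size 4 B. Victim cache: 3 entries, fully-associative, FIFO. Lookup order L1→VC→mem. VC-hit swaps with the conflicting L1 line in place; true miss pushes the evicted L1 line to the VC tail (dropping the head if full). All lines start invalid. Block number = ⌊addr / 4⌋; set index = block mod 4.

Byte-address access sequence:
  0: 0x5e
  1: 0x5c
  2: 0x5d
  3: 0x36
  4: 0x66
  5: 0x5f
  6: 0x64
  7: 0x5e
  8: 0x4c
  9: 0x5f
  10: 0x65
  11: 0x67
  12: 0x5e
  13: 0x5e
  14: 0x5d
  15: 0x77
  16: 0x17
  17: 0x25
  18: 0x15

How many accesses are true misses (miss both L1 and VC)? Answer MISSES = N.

  [0] addr=0x5e blk=23 s=3: MISS | VC []
  [1] addr=0x5c blk=23 s=3: L1-HIT | VC []
  [2] addr=0x5d blk=23 s=3: L1-HIT | VC []
  [3] addr=0x36 blk=13 s=1: MISS | VC []
  [4] addr=0x66 blk=25 s=1: MISS | VC [13]
  [5] addr=0x5f blk=23 s=3: L1-HIT | VC [13]
  [6] addr=0x64 blk=25 s=1: L1-HIT | VC [13]
  [7] addr=0x5e blk=23 s=3: L1-HIT | VC [13]
  [8] addr=0x4c blk=19 s=3: MISS | VC [13, 23]
  [9] addr=0x5f blk=23 s=3: VC-HIT | VC [13, 19]
  [10] addr=0x65 blk=25 s=1: L1-HIT | VC [13, 19]
  [11] addr=0x67 blk=25 s=1: L1-HIT | VC [13, 19]
  [12] addr=0x5e blk=23 s=3: L1-HIT | VC [13, 19]
  [13] addr=0x5e blk=23 s=3: L1-HIT | VC [13, 19]
  [14] addr=0x5d blk=23 s=3: L1-HIT | VC [13, 19]
  [15] addr=0x77 blk=29 s=1: MISS | VC [13, 19, 25]
  [16] addr=0x17 blk=5 s=1: MISS | VC [19, 25, 29]
  [17] addr=0x25 blk=9 s=1: MISS | VC [25, 29, 5]
  [18] addr=0x15 blk=5 s=1: VC-HIT | VC [25, 29, 9]

MISSES = 7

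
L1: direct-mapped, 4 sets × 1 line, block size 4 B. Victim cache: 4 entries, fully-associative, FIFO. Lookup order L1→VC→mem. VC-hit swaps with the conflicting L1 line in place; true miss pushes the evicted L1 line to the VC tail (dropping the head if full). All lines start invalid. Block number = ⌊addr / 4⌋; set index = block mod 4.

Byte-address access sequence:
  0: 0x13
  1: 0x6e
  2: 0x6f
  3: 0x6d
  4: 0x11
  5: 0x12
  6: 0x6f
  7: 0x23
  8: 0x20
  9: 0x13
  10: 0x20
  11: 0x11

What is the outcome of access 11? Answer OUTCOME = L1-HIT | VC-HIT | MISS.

OUTCOME = VC-HIT

#0 0x13→b4/s0 MISS; vc=[]
#1 0x6e→b27/s3 MISS; vc=[]
#2 0x6f→b27/s3 L1-HIT; vc=[]
#3 0x6d→b27/s3 L1-HIT; vc=[]
#4 0x11→b4/s0 L1-HIT; vc=[]
#5 0x12→b4/s0 L1-HIT; vc=[]
#6 0x6f→b27/s3 L1-HIT; vc=[]
#7 0x23→b8/s0 MISS; vc=[4]
#8 0x20→b8/s0 L1-HIT; vc=[4]
#9 0x13→b4/s0 VC-HIT; vc=[8]
#10 0x20→b8/s0 VC-HIT; vc=[4]
#11 0x11→b4/s0 VC-HIT; vc=[8]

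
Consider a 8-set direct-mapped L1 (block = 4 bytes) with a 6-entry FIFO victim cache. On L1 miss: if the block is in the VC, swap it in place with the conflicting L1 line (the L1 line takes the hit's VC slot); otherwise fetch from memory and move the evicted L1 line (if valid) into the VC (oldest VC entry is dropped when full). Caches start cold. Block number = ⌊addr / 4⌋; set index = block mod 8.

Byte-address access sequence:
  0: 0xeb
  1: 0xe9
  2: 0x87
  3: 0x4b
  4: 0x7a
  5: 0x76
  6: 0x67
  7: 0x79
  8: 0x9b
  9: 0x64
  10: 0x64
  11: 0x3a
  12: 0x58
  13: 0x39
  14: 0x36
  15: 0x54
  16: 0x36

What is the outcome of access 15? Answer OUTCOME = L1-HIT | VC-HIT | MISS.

  [0] addr=0xeb blk=58 s=2: MISS | VC []
  [1] addr=0xe9 blk=58 s=2: L1-HIT | VC []
  [2] addr=0x87 blk=33 s=1: MISS | VC []
  [3] addr=0x4b blk=18 s=2: MISS | VC [58]
  [4] addr=0x7a blk=30 s=6: MISS | VC [58]
  [5] addr=0x76 blk=29 s=5: MISS | VC [58]
  [6] addr=0x67 blk=25 s=1: MISS | VC [58, 33]
  [7] addr=0x79 blk=30 s=6: L1-HIT | VC [58, 33]
  [8] addr=0x9b blk=38 s=6: MISS | VC [58, 33, 30]
  [9] addr=0x64 blk=25 s=1: L1-HIT | VC [58, 33, 30]
  [10] addr=0x64 blk=25 s=1: L1-HIT | VC [58, 33, 30]
  [11] addr=0x3a blk=14 s=6: MISS | VC [58, 33, 30, 38]
  [12] addr=0x58 blk=22 s=6: MISS | VC [58, 33, 30, 38, 14]
  [13] addr=0x39 blk=14 s=6: VC-HIT | VC [58, 33, 30, 38, 22]
  [14] addr=0x36 blk=13 s=5: MISS | VC [58, 33, 30, 38, 22, 29]
  [15] addr=0x54 blk=21 s=5: MISS | VC [33, 30, 38, 22, 29, 13]
  [16] addr=0x36 blk=13 s=5: VC-HIT | VC [33, 30, 38, 22, 29, 21]

OUTCOME = MISS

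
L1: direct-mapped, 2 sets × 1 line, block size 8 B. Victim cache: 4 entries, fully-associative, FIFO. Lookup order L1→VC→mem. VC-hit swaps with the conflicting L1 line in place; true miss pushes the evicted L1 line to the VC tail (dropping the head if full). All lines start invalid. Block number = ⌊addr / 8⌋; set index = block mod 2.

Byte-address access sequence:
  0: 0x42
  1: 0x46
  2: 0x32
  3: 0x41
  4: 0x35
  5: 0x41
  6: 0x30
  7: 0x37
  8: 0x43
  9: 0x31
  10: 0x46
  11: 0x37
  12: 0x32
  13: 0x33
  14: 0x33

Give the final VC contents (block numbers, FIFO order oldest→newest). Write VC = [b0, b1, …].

0: 0x42 (blk 8, set 0) → MISS  vc=[]
1: 0x46 (blk 8, set 0) → L1-HIT  vc=[]
2: 0x32 (blk 6, set 0) → MISS  vc=[8]
3: 0x41 (blk 8, set 0) → VC-HIT  vc=[6]
4: 0x35 (blk 6, set 0) → VC-HIT  vc=[8]
5: 0x41 (blk 8, set 0) → VC-HIT  vc=[6]
6: 0x30 (blk 6, set 0) → VC-HIT  vc=[8]
7: 0x37 (blk 6, set 0) → L1-HIT  vc=[8]
8: 0x43 (blk 8, set 0) → VC-HIT  vc=[6]
9: 0x31 (blk 6, set 0) → VC-HIT  vc=[8]
10: 0x46 (blk 8, set 0) → VC-HIT  vc=[6]
11: 0x37 (blk 6, set 0) → VC-HIT  vc=[8]
12: 0x32 (blk 6, set 0) → L1-HIT  vc=[8]
13: 0x33 (blk 6, set 0) → L1-HIT  vc=[8]
14: 0x33 (blk 6, set 0) → L1-HIT  vc=[8]

VC = [8]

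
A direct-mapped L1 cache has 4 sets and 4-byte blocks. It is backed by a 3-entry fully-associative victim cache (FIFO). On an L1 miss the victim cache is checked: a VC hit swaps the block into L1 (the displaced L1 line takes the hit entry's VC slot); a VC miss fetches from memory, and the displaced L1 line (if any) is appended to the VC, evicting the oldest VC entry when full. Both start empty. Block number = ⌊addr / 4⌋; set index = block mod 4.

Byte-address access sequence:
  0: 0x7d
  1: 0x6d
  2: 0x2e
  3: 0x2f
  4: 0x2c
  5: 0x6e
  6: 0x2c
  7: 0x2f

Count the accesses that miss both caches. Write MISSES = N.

MISSES = 3

  [0] addr=0x7d blk=31 s=3: MISS | VC []
  [1] addr=0x6d blk=27 s=3: MISS | VC [31]
  [2] addr=0x2e blk=11 s=3: MISS | VC [31, 27]
  [3] addr=0x2f blk=11 s=3: L1-HIT | VC [31, 27]
  [4] addr=0x2c blk=11 s=3: L1-HIT | VC [31, 27]
  [5] addr=0x6e blk=27 s=3: VC-HIT | VC [31, 11]
  [6] addr=0x2c blk=11 s=3: VC-HIT | VC [31, 27]
  [7] addr=0x2f blk=11 s=3: L1-HIT | VC [31, 27]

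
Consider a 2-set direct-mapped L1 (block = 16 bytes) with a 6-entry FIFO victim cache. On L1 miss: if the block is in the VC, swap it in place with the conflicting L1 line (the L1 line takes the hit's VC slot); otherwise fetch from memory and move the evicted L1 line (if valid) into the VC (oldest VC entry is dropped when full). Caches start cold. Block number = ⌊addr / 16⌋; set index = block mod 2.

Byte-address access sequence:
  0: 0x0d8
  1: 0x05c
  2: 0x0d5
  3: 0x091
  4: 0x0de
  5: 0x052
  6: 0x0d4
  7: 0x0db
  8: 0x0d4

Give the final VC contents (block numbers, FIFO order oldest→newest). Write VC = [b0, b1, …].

VC = [5, 9]

0: 0xd8 (blk 13, set 1) → MISS  vc=[]
1: 0x5c (blk 5, set 1) → MISS  vc=[13]
2: 0xd5 (blk 13, set 1) → VC-HIT  vc=[5]
3: 0x91 (blk 9, set 1) → MISS  vc=[5, 13]
4: 0xde (blk 13, set 1) → VC-HIT  vc=[5, 9]
5: 0x52 (blk 5, set 1) → VC-HIT  vc=[13, 9]
6: 0xd4 (blk 13, set 1) → VC-HIT  vc=[5, 9]
7: 0xdb (blk 13, set 1) → L1-HIT  vc=[5, 9]
8: 0xd4 (blk 13, set 1) → L1-HIT  vc=[5, 9]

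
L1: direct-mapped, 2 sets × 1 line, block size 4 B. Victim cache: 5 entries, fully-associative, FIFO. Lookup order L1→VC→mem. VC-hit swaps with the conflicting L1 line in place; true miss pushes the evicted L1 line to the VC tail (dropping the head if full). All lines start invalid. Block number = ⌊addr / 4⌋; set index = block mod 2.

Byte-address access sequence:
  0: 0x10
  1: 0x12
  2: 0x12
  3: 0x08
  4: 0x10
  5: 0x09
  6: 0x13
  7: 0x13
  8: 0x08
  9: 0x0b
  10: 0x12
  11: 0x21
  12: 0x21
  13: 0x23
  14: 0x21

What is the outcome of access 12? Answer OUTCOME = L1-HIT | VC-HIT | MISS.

#0 0x10→b4/s0 MISS; vc=[]
#1 0x12→b4/s0 L1-HIT; vc=[]
#2 0x12→b4/s0 L1-HIT; vc=[]
#3 0x8→b2/s0 MISS; vc=[4]
#4 0x10→b4/s0 VC-HIT; vc=[2]
#5 0x9→b2/s0 VC-HIT; vc=[4]
#6 0x13→b4/s0 VC-HIT; vc=[2]
#7 0x13→b4/s0 L1-HIT; vc=[2]
#8 0x8→b2/s0 VC-HIT; vc=[4]
#9 0xb→b2/s0 L1-HIT; vc=[4]
#10 0x12→b4/s0 VC-HIT; vc=[2]
#11 0x21→b8/s0 MISS; vc=[2,4]
#12 0x21→b8/s0 L1-HIT; vc=[2,4]
#13 0x23→b8/s0 L1-HIT; vc=[2,4]
#14 0x21→b8/s0 L1-HIT; vc=[2,4]

OUTCOME = L1-HIT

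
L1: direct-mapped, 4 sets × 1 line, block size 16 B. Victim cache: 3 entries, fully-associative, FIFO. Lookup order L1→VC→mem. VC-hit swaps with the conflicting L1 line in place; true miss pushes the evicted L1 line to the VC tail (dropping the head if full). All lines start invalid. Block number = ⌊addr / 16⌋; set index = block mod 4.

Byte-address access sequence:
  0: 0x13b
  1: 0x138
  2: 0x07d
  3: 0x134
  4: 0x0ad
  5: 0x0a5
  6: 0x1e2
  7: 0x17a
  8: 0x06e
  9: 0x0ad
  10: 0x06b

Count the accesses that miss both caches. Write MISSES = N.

0: 0x13b (blk 19, set 3) → MISS  vc=[]
1: 0x138 (blk 19, set 3) → L1-HIT  vc=[]
2: 0x7d (blk 7, set 3) → MISS  vc=[19]
3: 0x134 (blk 19, set 3) → VC-HIT  vc=[7]
4: 0xad (blk 10, set 2) → MISS  vc=[7]
5: 0xa5 (blk 10, set 2) → L1-HIT  vc=[7]
6: 0x1e2 (blk 30, set 2) → MISS  vc=[7, 10]
7: 0x17a (blk 23, set 3) → MISS  vc=[7, 10, 19]
8: 0x6e (blk 6, set 2) → MISS  vc=[10, 19, 30]
9: 0xad (blk 10, set 2) → VC-HIT  vc=[6, 19, 30]
10: 0x6b (blk 6, set 2) → VC-HIT  vc=[10, 19, 30]

MISSES = 6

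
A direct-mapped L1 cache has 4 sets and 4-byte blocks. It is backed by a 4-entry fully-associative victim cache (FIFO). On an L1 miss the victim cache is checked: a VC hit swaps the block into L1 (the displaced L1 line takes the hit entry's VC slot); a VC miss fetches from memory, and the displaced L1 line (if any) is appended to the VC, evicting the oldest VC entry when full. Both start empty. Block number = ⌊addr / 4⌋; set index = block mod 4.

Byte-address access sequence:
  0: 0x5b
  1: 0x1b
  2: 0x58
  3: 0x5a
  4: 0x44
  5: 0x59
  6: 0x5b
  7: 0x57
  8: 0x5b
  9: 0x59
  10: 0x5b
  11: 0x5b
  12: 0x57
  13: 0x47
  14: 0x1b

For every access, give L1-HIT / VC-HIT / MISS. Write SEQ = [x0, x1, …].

SEQ = [MISS, MISS, VC-HIT, L1-HIT, MISS, L1-HIT, L1-HIT, MISS, L1-HIT, L1-HIT, L1-HIT, L1-HIT, L1-HIT, VC-HIT, VC-HIT]

0: 0x5b (blk 22, set 2) → MISS  vc=[]
1: 0x1b (blk 6, set 2) → MISS  vc=[22]
2: 0x58 (blk 22, set 2) → VC-HIT  vc=[6]
3: 0x5a (blk 22, set 2) → L1-HIT  vc=[6]
4: 0x44 (blk 17, set 1) → MISS  vc=[6]
5: 0x59 (blk 22, set 2) → L1-HIT  vc=[6]
6: 0x5b (blk 22, set 2) → L1-HIT  vc=[6]
7: 0x57 (blk 21, set 1) → MISS  vc=[6, 17]
8: 0x5b (blk 22, set 2) → L1-HIT  vc=[6, 17]
9: 0x59 (blk 22, set 2) → L1-HIT  vc=[6, 17]
10: 0x5b (blk 22, set 2) → L1-HIT  vc=[6, 17]
11: 0x5b (blk 22, set 2) → L1-HIT  vc=[6, 17]
12: 0x57 (blk 21, set 1) → L1-HIT  vc=[6, 17]
13: 0x47 (blk 17, set 1) → VC-HIT  vc=[6, 21]
14: 0x1b (blk 6, set 2) → VC-HIT  vc=[22, 21]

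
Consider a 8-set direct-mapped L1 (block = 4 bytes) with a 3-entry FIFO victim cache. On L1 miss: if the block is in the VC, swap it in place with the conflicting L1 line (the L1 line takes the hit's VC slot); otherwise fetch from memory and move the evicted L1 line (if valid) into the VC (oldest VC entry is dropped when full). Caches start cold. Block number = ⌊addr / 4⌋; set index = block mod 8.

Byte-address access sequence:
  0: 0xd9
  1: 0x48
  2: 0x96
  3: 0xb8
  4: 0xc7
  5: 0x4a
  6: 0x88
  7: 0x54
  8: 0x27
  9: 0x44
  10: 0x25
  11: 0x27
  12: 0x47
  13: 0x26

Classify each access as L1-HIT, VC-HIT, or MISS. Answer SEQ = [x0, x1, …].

0: 0xd9 (blk 54, set 6) → MISS  vc=[]
1: 0x48 (blk 18, set 2) → MISS  vc=[]
2: 0x96 (blk 37, set 5) → MISS  vc=[]
3: 0xb8 (blk 46, set 6) → MISS  vc=[54]
4: 0xc7 (blk 49, set 1) → MISS  vc=[54]
5: 0x4a (blk 18, set 2) → L1-HIT  vc=[54]
6: 0x88 (blk 34, set 2) → MISS  vc=[54, 18]
7: 0x54 (blk 21, set 5) → MISS  vc=[54, 18, 37]
8: 0x27 (blk 9, set 1) → MISS  vc=[18, 37, 49]
9: 0x44 (blk 17, set 1) → MISS  vc=[37, 49, 9]
10: 0x25 (blk 9, set 1) → VC-HIT  vc=[37, 49, 17]
11: 0x27 (blk 9, set 1) → L1-HIT  vc=[37, 49, 17]
12: 0x47 (blk 17, set 1) → VC-HIT  vc=[37, 49, 9]
13: 0x26 (blk 9, set 1) → VC-HIT  vc=[37, 49, 17]

SEQ = [MISS, MISS, MISS, MISS, MISS, L1-HIT, MISS, MISS, MISS, MISS, VC-HIT, L1-HIT, VC-HIT, VC-HIT]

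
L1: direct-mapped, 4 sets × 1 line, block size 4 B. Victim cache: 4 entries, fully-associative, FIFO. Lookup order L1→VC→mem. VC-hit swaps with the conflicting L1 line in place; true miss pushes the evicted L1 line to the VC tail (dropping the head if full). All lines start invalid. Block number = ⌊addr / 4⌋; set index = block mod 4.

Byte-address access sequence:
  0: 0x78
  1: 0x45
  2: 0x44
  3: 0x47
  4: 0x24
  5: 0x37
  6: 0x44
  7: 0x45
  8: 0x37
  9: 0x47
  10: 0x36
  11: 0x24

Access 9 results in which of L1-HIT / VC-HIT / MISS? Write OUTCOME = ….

0: 0x78 (blk 30, set 2) → MISS  vc=[]
1: 0x45 (blk 17, set 1) → MISS  vc=[]
2: 0x44 (blk 17, set 1) → L1-HIT  vc=[]
3: 0x47 (blk 17, set 1) → L1-HIT  vc=[]
4: 0x24 (blk 9, set 1) → MISS  vc=[17]
5: 0x37 (blk 13, set 1) → MISS  vc=[17, 9]
6: 0x44 (blk 17, set 1) → VC-HIT  vc=[13, 9]
7: 0x45 (blk 17, set 1) → L1-HIT  vc=[13, 9]
8: 0x37 (blk 13, set 1) → VC-HIT  vc=[17, 9]
9: 0x47 (blk 17, set 1) → VC-HIT  vc=[13, 9]
10: 0x36 (blk 13, set 1) → VC-HIT  vc=[17, 9]
11: 0x24 (blk 9, set 1) → VC-HIT  vc=[17, 13]

OUTCOME = VC-HIT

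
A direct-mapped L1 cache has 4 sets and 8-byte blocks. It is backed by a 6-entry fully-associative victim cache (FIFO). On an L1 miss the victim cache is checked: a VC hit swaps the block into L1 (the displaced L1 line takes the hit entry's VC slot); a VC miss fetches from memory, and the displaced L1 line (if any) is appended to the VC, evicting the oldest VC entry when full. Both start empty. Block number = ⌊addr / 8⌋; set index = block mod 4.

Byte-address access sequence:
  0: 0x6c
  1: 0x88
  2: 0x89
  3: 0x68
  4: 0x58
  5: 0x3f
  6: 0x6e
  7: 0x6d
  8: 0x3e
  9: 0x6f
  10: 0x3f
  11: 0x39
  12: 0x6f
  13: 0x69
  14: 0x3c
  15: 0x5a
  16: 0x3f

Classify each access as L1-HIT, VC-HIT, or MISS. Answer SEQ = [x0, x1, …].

  [0] addr=0x6c blk=13 s=1: MISS | VC []
  [1] addr=0x88 blk=17 s=1: MISS | VC [13]
  [2] addr=0x89 blk=17 s=1: L1-HIT | VC [13]
  [3] addr=0x68 blk=13 s=1: VC-HIT | VC [17]
  [4] addr=0x58 blk=11 s=3: MISS | VC [17]
  [5] addr=0x3f blk=7 s=3: MISS | VC [17, 11]
  [6] addr=0x6e blk=13 s=1: L1-HIT | VC [17, 11]
  [7] addr=0x6d blk=13 s=1: L1-HIT | VC [17, 11]
  [8] addr=0x3e blk=7 s=3: L1-HIT | VC [17, 11]
  [9] addr=0x6f blk=13 s=1: L1-HIT | VC [17, 11]
  [10] addr=0x3f blk=7 s=3: L1-HIT | VC [17, 11]
  [11] addr=0x39 blk=7 s=3: L1-HIT | VC [17, 11]
  [12] addr=0x6f blk=13 s=1: L1-HIT | VC [17, 11]
  [13] addr=0x69 blk=13 s=1: L1-HIT | VC [17, 11]
  [14] addr=0x3c blk=7 s=3: L1-HIT | VC [17, 11]
  [15] addr=0x5a blk=11 s=3: VC-HIT | VC [17, 7]
  [16] addr=0x3f blk=7 s=3: VC-HIT | VC [17, 11]

SEQ = [MISS, MISS, L1-HIT, VC-HIT, MISS, MISS, L1-HIT, L1-HIT, L1-HIT, L1-HIT, L1-HIT, L1-HIT, L1-HIT, L1-HIT, L1-HIT, VC-HIT, VC-HIT]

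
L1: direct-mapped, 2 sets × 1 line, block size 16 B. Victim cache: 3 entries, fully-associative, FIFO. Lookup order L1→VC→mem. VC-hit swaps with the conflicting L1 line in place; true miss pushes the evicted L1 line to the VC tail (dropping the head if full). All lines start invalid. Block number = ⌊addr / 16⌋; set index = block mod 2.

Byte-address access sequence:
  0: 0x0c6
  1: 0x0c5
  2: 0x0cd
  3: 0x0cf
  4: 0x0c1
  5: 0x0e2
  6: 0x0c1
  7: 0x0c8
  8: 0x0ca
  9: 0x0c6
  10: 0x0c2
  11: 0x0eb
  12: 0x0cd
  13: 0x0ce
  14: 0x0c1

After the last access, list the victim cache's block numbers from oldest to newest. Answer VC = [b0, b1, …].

VC = [14]

0: 0xc6 (blk 12, set 0) → MISS  vc=[]
1: 0xc5 (blk 12, set 0) → L1-HIT  vc=[]
2: 0xcd (blk 12, set 0) → L1-HIT  vc=[]
3: 0xcf (blk 12, set 0) → L1-HIT  vc=[]
4: 0xc1 (blk 12, set 0) → L1-HIT  vc=[]
5: 0xe2 (blk 14, set 0) → MISS  vc=[12]
6: 0xc1 (blk 12, set 0) → VC-HIT  vc=[14]
7: 0xc8 (blk 12, set 0) → L1-HIT  vc=[14]
8: 0xca (blk 12, set 0) → L1-HIT  vc=[14]
9: 0xc6 (blk 12, set 0) → L1-HIT  vc=[14]
10: 0xc2 (blk 12, set 0) → L1-HIT  vc=[14]
11: 0xeb (blk 14, set 0) → VC-HIT  vc=[12]
12: 0xcd (blk 12, set 0) → VC-HIT  vc=[14]
13: 0xce (blk 12, set 0) → L1-HIT  vc=[14]
14: 0xc1 (blk 12, set 0) → L1-HIT  vc=[14]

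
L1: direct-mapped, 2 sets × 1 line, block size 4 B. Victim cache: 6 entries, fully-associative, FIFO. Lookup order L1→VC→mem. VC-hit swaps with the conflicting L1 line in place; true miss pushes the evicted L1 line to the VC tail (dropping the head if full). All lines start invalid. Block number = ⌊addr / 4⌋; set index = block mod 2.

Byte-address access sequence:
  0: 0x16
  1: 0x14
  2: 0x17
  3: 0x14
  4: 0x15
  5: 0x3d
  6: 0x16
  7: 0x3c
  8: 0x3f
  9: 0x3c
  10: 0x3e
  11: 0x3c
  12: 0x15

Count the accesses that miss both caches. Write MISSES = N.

MISSES = 2

#0 0x16→b5/s1 MISS; vc=[]
#1 0x14→b5/s1 L1-HIT; vc=[]
#2 0x17→b5/s1 L1-HIT; vc=[]
#3 0x14→b5/s1 L1-HIT; vc=[]
#4 0x15→b5/s1 L1-HIT; vc=[]
#5 0x3d→b15/s1 MISS; vc=[5]
#6 0x16→b5/s1 VC-HIT; vc=[15]
#7 0x3c→b15/s1 VC-HIT; vc=[5]
#8 0x3f→b15/s1 L1-HIT; vc=[5]
#9 0x3c→b15/s1 L1-HIT; vc=[5]
#10 0x3e→b15/s1 L1-HIT; vc=[5]
#11 0x3c→b15/s1 L1-HIT; vc=[5]
#12 0x15→b5/s1 VC-HIT; vc=[15]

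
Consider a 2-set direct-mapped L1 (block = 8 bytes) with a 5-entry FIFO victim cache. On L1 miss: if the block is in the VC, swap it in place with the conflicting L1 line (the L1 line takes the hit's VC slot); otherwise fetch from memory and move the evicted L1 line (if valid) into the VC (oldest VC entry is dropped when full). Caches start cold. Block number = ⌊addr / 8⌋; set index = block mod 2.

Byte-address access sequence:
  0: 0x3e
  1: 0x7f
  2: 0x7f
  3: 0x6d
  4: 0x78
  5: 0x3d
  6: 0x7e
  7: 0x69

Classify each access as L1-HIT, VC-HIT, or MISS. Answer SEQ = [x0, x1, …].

SEQ = [MISS, MISS, L1-HIT, MISS, VC-HIT, VC-HIT, VC-HIT, VC-HIT]

0: 0x3e (blk 7, set 1) → MISS  vc=[]
1: 0x7f (blk 15, set 1) → MISS  vc=[7]
2: 0x7f (blk 15, set 1) → L1-HIT  vc=[7]
3: 0x6d (blk 13, set 1) → MISS  vc=[7, 15]
4: 0x78 (blk 15, set 1) → VC-HIT  vc=[7, 13]
5: 0x3d (blk 7, set 1) → VC-HIT  vc=[15, 13]
6: 0x7e (blk 15, set 1) → VC-HIT  vc=[7, 13]
7: 0x69 (blk 13, set 1) → VC-HIT  vc=[7, 15]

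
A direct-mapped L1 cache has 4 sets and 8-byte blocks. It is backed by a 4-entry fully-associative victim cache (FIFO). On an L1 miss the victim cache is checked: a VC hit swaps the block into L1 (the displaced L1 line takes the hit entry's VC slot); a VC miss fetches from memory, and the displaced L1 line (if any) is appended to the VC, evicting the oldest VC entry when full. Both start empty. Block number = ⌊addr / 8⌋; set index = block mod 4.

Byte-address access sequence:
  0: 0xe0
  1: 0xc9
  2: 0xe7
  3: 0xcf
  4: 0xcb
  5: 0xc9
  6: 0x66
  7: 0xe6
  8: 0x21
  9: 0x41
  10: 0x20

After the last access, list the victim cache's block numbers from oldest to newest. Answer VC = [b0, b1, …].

#0 0xe0→b28/s0 MISS; vc=[]
#1 0xc9→b25/s1 MISS; vc=[]
#2 0xe7→b28/s0 L1-HIT; vc=[]
#3 0xcf→b25/s1 L1-HIT; vc=[]
#4 0xcb→b25/s1 L1-HIT; vc=[]
#5 0xc9→b25/s1 L1-HIT; vc=[]
#6 0x66→b12/s0 MISS; vc=[28]
#7 0xe6→b28/s0 VC-HIT; vc=[12]
#8 0x21→b4/s0 MISS; vc=[12,28]
#9 0x41→b8/s0 MISS; vc=[12,28,4]
#10 0x20→b4/s0 VC-HIT; vc=[12,28,8]

VC = [12, 28, 8]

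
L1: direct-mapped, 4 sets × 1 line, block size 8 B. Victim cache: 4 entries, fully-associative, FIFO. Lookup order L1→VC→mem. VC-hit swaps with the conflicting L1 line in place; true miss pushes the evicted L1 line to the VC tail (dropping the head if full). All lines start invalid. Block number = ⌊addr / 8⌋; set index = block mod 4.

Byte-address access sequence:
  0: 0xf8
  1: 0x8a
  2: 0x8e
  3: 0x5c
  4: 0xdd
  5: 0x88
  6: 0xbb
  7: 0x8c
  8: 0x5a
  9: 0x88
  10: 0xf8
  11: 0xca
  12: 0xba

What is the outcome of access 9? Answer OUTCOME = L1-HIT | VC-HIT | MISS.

  [0] addr=0xf8 blk=31 s=3: MISS | VC []
  [1] addr=0x8a blk=17 s=1: MISS | VC []
  [2] addr=0x8e blk=17 s=1: L1-HIT | VC []
  [3] addr=0x5c blk=11 s=3: MISS | VC [31]
  [4] addr=0xdd blk=27 s=3: MISS | VC [31, 11]
  [5] addr=0x88 blk=17 s=1: L1-HIT | VC [31, 11]
  [6] addr=0xbb blk=23 s=3: MISS | VC [31, 11, 27]
  [7] addr=0x8c blk=17 s=1: L1-HIT | VC [31, 11, 27]
  [8] addr=0x5a blk=11 s=3: VC-HIT | VC [31, 23, 27]
  [9] addr=0x88 blk=17 s=1: L1-HIT | VC [31, 23, 27]
  [10] addr=0xf8 blk=31 s=3: VC-HIT | VC [11, 23, 27]
  [11] addr=0xca blk=25 s=1: MISS | VC [11, 23, 27, 17]
  [12] addr=0xba blk=23 s=3: VC-HIT | VC [11, 31, 27, 17]

OUTCOME = L1-HIT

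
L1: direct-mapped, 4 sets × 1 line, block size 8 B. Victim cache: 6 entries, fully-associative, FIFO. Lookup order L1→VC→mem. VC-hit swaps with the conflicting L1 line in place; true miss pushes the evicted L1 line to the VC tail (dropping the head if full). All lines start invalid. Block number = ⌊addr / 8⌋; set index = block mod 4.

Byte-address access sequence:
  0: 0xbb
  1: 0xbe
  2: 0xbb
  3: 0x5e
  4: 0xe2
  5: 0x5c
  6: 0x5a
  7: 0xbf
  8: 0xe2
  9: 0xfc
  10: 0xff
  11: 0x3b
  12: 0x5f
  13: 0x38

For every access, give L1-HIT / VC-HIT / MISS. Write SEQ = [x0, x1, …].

  [0] addr=0xbb blk=23 s=3: MISS | VC []
  [1] addr=0xbe blk=23 s=3: L1-HIT | VC []
  [2] addr=0xbb blk=23 s=3: L1-HIT | VC []
  [3] addr=0x5e blk=11 s=3: MISS | VC [23]
  [4] addr=0xe2 blk=28 s=0: MISS | VC [23]
  [5] addr=0x5c blk=11 s=3: L1-HIT | VC [23]
  [6] addr=0x5a blk=11 s=3: L1-HIT | VC [23]
  [7] addr=0xbf blk=23 s=3: VC-HIT | VC [11]
  [8] addr=0xe2 blk=28 s=0: L1-HIT | VC [11]
  [9] addr=0xfc blk=31 s=3: MISS | VC [11, 23]
  [10] addr=0xff blk=31 s=3: L1-HIT | VC [11, 23]
  [11] addr=0x3b blk=7 s=3: MISS | VC [11, 23, 31]
  [12] addr=0x5f blk=11 s=3: VC-HIT | VC [7, 23, 31]
  [13] addr=0x38 blk=7 s=3: VC-HIT | VC [11, 23, 31]

SEQ = [MISS, L1-HIT, L1-HIT, MISS, MISS, L1-HIT, L1-HIT, VC-HIT, L1-HIT, MISS, L1-HIT, MISS, VC-HIT, VC-HIT]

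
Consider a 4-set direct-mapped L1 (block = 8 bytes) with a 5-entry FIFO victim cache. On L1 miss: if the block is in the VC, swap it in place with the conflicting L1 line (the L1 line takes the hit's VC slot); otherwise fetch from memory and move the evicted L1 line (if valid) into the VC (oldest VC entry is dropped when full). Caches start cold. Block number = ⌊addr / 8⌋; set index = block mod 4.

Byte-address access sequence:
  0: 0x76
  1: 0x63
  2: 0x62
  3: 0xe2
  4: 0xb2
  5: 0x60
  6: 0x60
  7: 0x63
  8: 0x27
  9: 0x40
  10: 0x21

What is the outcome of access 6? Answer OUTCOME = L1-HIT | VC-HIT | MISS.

0: 0x76 (blk 14, set 2) → MISS  vc=[]
1: 0x63 (blk 12, set 0) → MISS  vc=[]
2: 0x62 (blk 12, set 0) → L1-HIT  vc=[]
3: 0xe2 (blk 28, set 0) → MISS  vc=[12]
4: 0xb2 (blk 22, set 2) → MISS  vc=[12, 14]
5: 0x60 (blk 12, set 0) → VC-HIT  vc=[28, 14]
6: 0x60 (blk 12, set 0) → L1-HIT  vc=[28, 14]
7: 0x63 (blk 12, set 0) → L1-HIT  vc=[28, 14]
8: 0x27 (blk 4, set 0) → MISS  vc=[28, 14, 12]
9: 0x40 (blk 8, set 0) → MISS  vc=[28, 14, 12, 4]
10: 0x21 (blk 4, set 0) → VC-HIT  vc=[28, 14, 12, 8]

OUTCOME = L1-HIT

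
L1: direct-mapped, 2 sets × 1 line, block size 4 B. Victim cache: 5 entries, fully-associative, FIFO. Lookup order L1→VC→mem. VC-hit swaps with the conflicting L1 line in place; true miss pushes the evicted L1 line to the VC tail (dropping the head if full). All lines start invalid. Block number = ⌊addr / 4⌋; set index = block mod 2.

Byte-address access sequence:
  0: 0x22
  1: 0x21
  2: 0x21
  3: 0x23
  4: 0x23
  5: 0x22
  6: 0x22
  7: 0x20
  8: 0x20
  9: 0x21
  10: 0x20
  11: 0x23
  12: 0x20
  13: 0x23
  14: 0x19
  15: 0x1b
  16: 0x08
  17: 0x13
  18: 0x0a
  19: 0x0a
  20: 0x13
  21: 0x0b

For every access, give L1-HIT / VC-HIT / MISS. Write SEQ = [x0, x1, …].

#0 0x22→b8/s0 MISS; vc=[]
#1 0x21→b8/s0 L1-HIT; vc=[]
#2 0x21→b8/s0 L1-HIT; vc=[]
#3 0x23→b8/s0 L1-HIT; vc=[]
#4 0x23→b8/s0 L1-HIT; vc=[]
#5 0x22→b8/s0 L1-HIT; vc=[]
#6 0x22→b8/s0 L1-HIT; vc=[]
#7 0x20→b8/s0 L1-HIT; vc=[]
#8 0x20→b8/s0 L1-HIT; vc=[]
#9 0x21→b8/s0 L1-HIT; vc=[]
#10 0x20→b8/s0 L1-HIT; vc=[]
#11 0x23→b8/s0 L1-HIT; vc=[]
#12 0x20→b8/s0 L1-HIT; vc=[]
#13 0x23→b8/s0 L1-HIT; vc=[]
#14 0x19→b6/s0 MISS; vc=[8]
#15 0x1b→b6/s0 L1-HIT; vc=[8]
#16 0x8→b2/s0 MISS; vc=[8,6]
#17 0x13→b4/s0 MISS; vc=[8,6,2]
#18 0xa→b2/s0 VC-HIT; vc=[8,6,4]
#19 0xa→b2/s0 L1-HIT; vc=[8,6,4]
#20 0x13→b4/s0 VC-HIT; vc=[8,6,2]
#21 0xb→b2/s0 VC-HIT; vc=[8,6,4]

SEQ = [MISS, L1-HIT, L1-HIT, L1-HIT, L1-HIT, L1-HIT, L1-HIT, L1-HIT, L1-HIT, L1-HIT, L1-HIT, L1-HIT, L1-HIT, L1-HIT, MISS, L1-HIT, MISS, MISS, VC-HIT, L1-HIT, VC-HIT, VC-HIT]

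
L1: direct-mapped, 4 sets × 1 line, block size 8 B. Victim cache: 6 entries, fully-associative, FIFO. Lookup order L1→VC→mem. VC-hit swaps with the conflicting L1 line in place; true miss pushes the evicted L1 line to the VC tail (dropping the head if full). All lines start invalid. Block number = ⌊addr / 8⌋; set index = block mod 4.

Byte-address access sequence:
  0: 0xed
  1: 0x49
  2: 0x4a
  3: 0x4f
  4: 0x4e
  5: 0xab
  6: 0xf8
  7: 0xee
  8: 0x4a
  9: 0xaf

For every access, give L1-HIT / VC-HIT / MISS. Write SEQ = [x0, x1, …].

#0 0xed→b29/s1 MISS; vc=[]
#1 0x49→b9/s1 MISS; vc=[29]
#2 0x4a→b9/s1 L1-HIT; vc=[29]
#3 0x4f→b9/s1 L1-HIT; vc=[29]
#4 0x4e→b9/s1 L1-HIT; vc=[29]
#5 0xab→b21/s1 MISS; vc=[29,9]
#6 0xf8→b31/s3 MISS; vc=[29,9]
#7 0xee→b29/s1 VC-HIT; vc=[21,9]
#8 0x4a→b9/s1 VC-HIT; vc=[21,29]
#9 0xaf→b21/s1 VC-HIT; vc=[9,29]

SEQ = [MISS, MISS, L1-HIT, L1-HIT, L1-HIT, MISS, MISS, VC-HIT, VC-HIT, VC-HIT]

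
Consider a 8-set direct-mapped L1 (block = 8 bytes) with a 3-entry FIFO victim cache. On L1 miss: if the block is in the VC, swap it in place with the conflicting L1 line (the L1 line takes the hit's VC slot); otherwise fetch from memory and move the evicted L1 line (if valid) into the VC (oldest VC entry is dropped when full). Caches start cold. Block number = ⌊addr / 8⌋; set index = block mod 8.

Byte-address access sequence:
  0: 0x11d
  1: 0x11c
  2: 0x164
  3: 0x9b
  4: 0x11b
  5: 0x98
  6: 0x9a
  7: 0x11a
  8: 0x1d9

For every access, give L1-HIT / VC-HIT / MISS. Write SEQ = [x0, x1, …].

SEQ = [MISS, L1-HIT, MISS, MISS, VC-HIT, VC-HIT, L1-HIT, VC-HIT, MISS]

0: 0x11d (blk 35, set 3) → MISS  vc=[]
1: 0x11c (blk 35, set 3) → L1-HIT  vc=[]
2: 0x164 (blk 44, set 4) → MISS  vc=[]
3: 0x9b (blk 19, set 3) → MISS  vc=[35]
4: 0x11b (blk 35, set 3) → VC-HIT  vc=[19]
5: 0x98 (blk 19, set 3) → VC-HIT  vc=[35]
6: 0x9a (blk 19, set 3) → L1-HIT  vc=[35]
7: 0x11a (blk 35, set 3) → VC-HIT  vc=[19]
8: 0x1d9 (blk 59, set 3) → MISS  vc=[19, 35]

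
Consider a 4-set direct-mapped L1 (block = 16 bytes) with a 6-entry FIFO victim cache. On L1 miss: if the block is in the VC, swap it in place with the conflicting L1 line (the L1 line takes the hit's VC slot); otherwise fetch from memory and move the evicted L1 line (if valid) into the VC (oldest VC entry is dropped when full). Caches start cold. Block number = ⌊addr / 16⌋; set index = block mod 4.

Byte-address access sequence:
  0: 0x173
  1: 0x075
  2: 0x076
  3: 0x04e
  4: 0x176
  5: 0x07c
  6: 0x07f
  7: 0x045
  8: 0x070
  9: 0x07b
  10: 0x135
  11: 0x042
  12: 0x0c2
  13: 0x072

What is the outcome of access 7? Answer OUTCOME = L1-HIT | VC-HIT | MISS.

OUTCOME = L1-HIT

0: 0x173 (blk 23, set 3) → MISS  vc=[]
1: 0x75 (blk 7, set 3) → MISS  vc=[23]
2: 0x76 (blk 7, set 3) → L1-HIT  vc=[23]
3: 0x4e (blk 4, set 0) → MISS  vc=[23]
4: 0x176 (blk 23, set 3) → VC-HIT  vc=[7]
5: 0x7c (blk 7, set 3) → VC-HIT  vc=[23]
6: 0x7f (blk 7, set 3) → L1-HIT  vc=[23]
7: 0x45 (blk 4, set 0) → L1-HIT  vc=[23]
8: 0x70 (blk 7, set 3) → L1-HIT  vc=[23]
9: 0x7b (blk 7, set 3) → L1-HIT  vc=[23]
10: 0x135 (blk 19, set 3) → MISS  vc=[23, 7]
11: 0x42 (blk 4, set 0) → L1-HIT  vc=[23, 7]
12: 0xc2 (blk 12, set 0) → MISS  vc=[23, 7, 4]
13: 0x72 (blk 7, set 3) → VC-HIT  vc=[23, 19, 4]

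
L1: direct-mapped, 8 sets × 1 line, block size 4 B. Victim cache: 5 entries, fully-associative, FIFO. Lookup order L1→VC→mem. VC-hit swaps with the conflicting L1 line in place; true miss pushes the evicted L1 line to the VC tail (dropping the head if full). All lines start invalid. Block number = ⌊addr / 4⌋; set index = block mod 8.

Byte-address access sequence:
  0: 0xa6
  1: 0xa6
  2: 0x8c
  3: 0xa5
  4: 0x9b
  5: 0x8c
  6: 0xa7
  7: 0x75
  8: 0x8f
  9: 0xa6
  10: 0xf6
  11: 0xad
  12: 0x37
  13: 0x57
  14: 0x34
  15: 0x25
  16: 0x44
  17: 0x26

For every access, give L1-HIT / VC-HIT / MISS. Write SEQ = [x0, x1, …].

#0 0xa6→b41/s1 MISS; vc=[]
#1 0xa6→b41/s1 L1-HIT; vc=[]
#2 0x8c→b35/s3 MISS; vc=[]
#3 0xa5→b41/s1 L1-HIT; vc=[]
#4 0x9b→b38/s6 MISS; vc=[]
#5 0x8c→b35/s3 L1-HIT; vc=[]
#6 0xa7→b41/s1 L1-HIT; vc=[]
#7 0x75→b29/s5 MISS; vc=[]
#8 0x8f→b35/s3 L1-HIT; vc=[]
#9 0xa6→b41/s1 L1-HIT; vc=[]
#10 0xf6→b61/s5 MISS; vc=[29]
#11 0xad→b43/s3 MISS; vc=[29,35]
#12 0x37→b13/s5 MISS; vc=[29,35,61]
#13 0x57→b21/s5 MISS; vc=[29,35,61,13]
#14 0x34→b13/s5 VC-HIT; vc=[29,35,61,21]
#15 0x25→b9/s1 MISS; vc=[29,35,61,21,41]
#16 0x44→b17/s1 MISS; vc=[35,61,21,41,9]
#17 0x26→b9/s1 VC-HIT; vc=[35,61,21,41,17]

SEQ = [MISS, L1-HIT, MISS, L1-HIT, MISS, L1-HIT, L1-HIT, MISS, L1-HIT, L1-HIT, MISS, MISS, MISS, MISS, VC-HIT, MISS, MISS, VC-HIT]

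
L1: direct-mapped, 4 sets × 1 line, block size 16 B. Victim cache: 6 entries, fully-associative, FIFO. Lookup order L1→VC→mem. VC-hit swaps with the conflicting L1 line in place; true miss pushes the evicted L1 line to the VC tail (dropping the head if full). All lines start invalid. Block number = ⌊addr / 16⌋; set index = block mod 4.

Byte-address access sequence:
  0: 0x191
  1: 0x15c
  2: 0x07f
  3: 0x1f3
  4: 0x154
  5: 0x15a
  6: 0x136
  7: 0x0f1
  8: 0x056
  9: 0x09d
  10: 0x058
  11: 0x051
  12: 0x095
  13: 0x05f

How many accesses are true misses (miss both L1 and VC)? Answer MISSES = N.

  [0] addr=0x191 blk=25 s=1: MISS | VC []
  [1] addr=0x15c blk=21 s=1: MISS | VC [25]
  [2] addr=0x7f blk=7 s=3: MISS | VC [25]
  [3] addr=0x1f3 blk=31 s=3: MISS | VC [25, 7]
  [4] addr=0x154 blk=21 s=1: L1-HIT | VC [25, 7]
  [5] addr=0x15a blk=21 s=1: L1-HIT | VC [25, 7]
  [6] addr=0x136 blk=19 s=3: MISS | VC [25, 7, 31]
  [7] addr=0xf1 blk=15 s=3: MISS | VC [25, 7, 31, 19]
  [8] addr=0x56 blk=5 s=1: MISS | VC [25, 7, 31, 19, 21]
  [9] addr=0x9d blk=9 s=1: MISS | VC [25, 7, 31, 19, 21, 5]
  [10] addr=0x58 blk=5 s=1: VC-HIT | VC [25, 7, 31, 19, 21, 9]
  [11] addr=0x51 blk=5 s=1: L1-HIT | VC [25, 7, 31, 19, 21, 9]
  [12] addr=0x95 blk=9 s=1: VC-HIT | VC [25, 7, 31, 19, 21, 5]
  [13] addr=0x5f blk=5 s=1: VC-HIT | VC [25, 7, 31, 19, 21, 9]

MISSES = 8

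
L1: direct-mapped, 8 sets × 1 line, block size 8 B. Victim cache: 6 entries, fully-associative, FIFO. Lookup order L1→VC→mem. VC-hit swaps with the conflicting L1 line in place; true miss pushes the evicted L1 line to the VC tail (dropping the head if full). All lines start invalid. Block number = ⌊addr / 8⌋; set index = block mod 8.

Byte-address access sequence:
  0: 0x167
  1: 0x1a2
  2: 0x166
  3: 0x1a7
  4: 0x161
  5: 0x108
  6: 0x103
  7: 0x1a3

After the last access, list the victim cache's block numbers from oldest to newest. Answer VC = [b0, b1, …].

  [0] addr=0x167 blk=44 s=4: MISS | VC []
  [1] addr=0x1a2 blk=52 s=4: MISS | VC [44]
  [2] addr=0x166 blk=44 s=4: VC-HIT | VC [52]
  [3] addr=0x1a7 blk=52 s=4: VC-HIT | VC [44]
  [4] addr=0x161 blk=44 s=4: VC-HIT | VC [52]
  [5] addr=0x108 blk=33 s=1: MISS | VC [52]
  [6] addr=0x103 blk=32 s=0: MISS | VC [52]
  [7] addr=0x1a3 blk=52 s=4: VC-HIT | VC [44]

VC = [44]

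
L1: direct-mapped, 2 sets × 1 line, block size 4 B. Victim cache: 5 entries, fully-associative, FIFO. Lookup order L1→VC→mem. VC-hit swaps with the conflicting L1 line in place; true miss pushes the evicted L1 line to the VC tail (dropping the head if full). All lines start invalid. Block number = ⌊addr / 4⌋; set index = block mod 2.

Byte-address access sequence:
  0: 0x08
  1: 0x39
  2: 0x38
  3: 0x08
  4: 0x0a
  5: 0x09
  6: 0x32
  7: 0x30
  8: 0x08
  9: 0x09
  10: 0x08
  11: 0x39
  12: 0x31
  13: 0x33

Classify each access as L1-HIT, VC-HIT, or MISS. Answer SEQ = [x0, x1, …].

SEQ = [MISS, MISS, L1-HIT, VC-HIT, L1-HIT, L1-HIT, MISS, L1-HIT, VC-HIT, L1-HIT, L1-HIT, VC-HIT, VC-HIT, L1-HIT]

  [0] addr=0x8 blk=2 s=0: MISS | VC []
  [1] addr=0x39 blk=14 s=0: MISS | VC [2]
  [2] addr=0x38 blk=14 s=0: L1-HIT | VC [2]
  [3] addr=0x8 blk=2 s=0: VC-HIT | VC [14]
  [4] addr=0xa blk=2 s=0: L1-HIT | VC [14]
  [5] addr=0x9 blk=2 s=0: L1-HIT | VC [14]
  [6] addr=0x32 blk=12 s=0: MISS | VC [14, 2]
  [7] addr=0x30 blk=12 s=0: L1-HIT | VC [14, 2]
  [8] addr=0x8 blk=2 s=0: VC-HIT | VC [14, 12]
  [9] addr=0x9 blk=2 s=0: L1-HIT | VC [14, 12]
  [10] addr=0x8 blk=2 s=0: L1-HIT | VC [14, 12]
  [11] addr=0x39 blk=14 s=0: VC-HIT | VC [2, 12]
  [12] addr=0x31 blk=12 s=0: VC-HIT | VC [2, 14]
  [13] addr=0x33 blk=12 s=0: L1-HIT | VC [2, 14]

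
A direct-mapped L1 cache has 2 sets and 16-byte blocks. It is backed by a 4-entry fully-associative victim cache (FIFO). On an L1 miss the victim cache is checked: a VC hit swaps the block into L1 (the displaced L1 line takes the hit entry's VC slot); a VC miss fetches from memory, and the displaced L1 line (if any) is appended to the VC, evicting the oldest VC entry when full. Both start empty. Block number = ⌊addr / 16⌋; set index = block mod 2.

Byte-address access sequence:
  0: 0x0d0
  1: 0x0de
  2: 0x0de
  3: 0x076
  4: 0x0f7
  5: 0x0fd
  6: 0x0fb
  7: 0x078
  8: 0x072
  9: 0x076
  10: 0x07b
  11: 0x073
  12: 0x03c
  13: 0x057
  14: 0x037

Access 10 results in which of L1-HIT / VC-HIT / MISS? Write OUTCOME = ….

#0 0xd0→b13/s1 MISS; vc=[]
#1 0xde→b13/s1 L1-HIT; vc=[]
#2 0xde→b13/s1 L1-HIT; vc=[]
#3 0x76→b7/s1 MISS; vc=[13]
#4 0xf7→b15/s1 MISS; vc=[13,7]
#5 0xfd→b15/s1 L1-HIT; vc=[13,7]
#6 0xfb→b15/s1 L1-HIT; vc=[13,7]
#7 0x78→b7/s1 VC-HIT; vc=[13,15]
#8 0x72→b7/s1 L1-HIT; vc=[13,15]
#9 0x76→b7/s1 L1-HIT; vc=[13,15]
#10 0x7b→b7/s1 L1-HIT; vc=[13,15]
#11 0x73→b7/s1 L1-HIT; vc=[13,15]
#12 0x3c→b3/s1 MISS; vc=[13,15,7]
#13 0x57→b5/s1 MISS; vc=[13,15,7,3]
#14 0x37→b3/s1 VC-HIT; vc=[13,15,7,5]

OUTCOME = L1-HIT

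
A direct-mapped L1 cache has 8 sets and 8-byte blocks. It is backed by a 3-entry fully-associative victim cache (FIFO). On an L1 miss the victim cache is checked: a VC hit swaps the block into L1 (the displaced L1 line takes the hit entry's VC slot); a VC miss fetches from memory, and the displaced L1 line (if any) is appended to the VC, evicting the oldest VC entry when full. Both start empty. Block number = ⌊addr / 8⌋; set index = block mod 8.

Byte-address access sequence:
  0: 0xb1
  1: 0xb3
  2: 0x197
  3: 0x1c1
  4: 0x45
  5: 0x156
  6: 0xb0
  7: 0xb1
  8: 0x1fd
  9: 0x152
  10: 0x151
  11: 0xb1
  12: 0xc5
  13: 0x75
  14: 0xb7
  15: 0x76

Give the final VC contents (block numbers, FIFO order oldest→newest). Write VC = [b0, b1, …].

VC = [50, 8, 22]

#0 0xb1→b22/s6 MISS; vc=[]
#1 0xb3→b22/s6 L1-HIT; vc=[]
#2 0x197→b50/s2 MISS; vc=[]
#3 0x1c1→b56/s0 MISS; vc=[]
#4 0x45→b8/s0 MISS; vc=[56]
#5 0x156→b42/s2 MISS; vc=[56,50]
#6 0xb0→b22/s6 L1-HIT; vc=[56,50]
#7 0xb1→b22/s6 L1-HIT; vc=[56,50]
#8 0x1fd→b63/s7 MISS; vc=[56,50]
#9 0x152→b42/s2 L1-HIT; vc=[56,50]
#10 0x151→b42/s2 L1-HIT; vc=[56,50]
#11 0xb1→b22/s6 L1-HIT; vc=[56,50]
#12 0xc5→b24/s0 MISS; vc=[56,50,8]
#13 0x75→b14/s6 MISS; vc=[50,8,22]
#14 0xb7→b22/s6 VC-HIT; vc=[50,8,14]
#15 0x76→b14/s6 VC-HIT; vc=[50,8,22]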